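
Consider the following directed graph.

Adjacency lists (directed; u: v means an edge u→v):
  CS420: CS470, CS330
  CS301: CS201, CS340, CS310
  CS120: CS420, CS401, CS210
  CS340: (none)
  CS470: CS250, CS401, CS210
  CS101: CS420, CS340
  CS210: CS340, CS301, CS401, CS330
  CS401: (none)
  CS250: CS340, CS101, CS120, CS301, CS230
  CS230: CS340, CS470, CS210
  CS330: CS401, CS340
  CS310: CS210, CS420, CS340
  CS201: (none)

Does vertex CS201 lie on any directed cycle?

No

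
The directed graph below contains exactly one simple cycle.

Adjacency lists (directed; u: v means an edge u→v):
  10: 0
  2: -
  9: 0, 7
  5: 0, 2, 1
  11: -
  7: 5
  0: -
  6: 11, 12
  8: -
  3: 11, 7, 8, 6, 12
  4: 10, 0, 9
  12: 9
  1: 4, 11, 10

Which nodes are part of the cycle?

1, 4, 5, 7, 9

DFS with gray/black marking from 7:
7 gray
  5 gray
    0 gray
    0 black
    2 gray
    2 black
    1 gray
      4 gray
        10 gray
          10→0: 0 black — skip
        10 black
        4→0: 0 black — skip
        9 gray
          9→0: 0 black — skip
          9→7: 7 is gray → back edge
Back edge closes the cycle 7 → 5 → 1 → 4 → 9 → 7; its vertices are {1, 4, 5, 7, 9}.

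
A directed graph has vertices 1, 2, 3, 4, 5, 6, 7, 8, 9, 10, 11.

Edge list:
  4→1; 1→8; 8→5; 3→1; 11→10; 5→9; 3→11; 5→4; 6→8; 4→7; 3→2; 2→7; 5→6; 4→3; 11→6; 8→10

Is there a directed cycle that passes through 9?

9 lies on a cycle iff there is a path from 9 back to itself.
Exploring from 9, it never reaches itself; equivalently, its strongly connected component is a singleton.

No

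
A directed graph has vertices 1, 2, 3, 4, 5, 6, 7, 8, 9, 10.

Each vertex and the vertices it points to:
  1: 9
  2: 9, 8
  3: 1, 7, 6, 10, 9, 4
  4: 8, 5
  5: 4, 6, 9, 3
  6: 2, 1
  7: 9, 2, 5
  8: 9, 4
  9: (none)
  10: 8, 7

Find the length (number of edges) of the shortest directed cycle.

2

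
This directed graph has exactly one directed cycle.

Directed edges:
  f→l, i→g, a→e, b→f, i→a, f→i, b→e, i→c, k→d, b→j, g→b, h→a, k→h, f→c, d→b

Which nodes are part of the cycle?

b, f, g, i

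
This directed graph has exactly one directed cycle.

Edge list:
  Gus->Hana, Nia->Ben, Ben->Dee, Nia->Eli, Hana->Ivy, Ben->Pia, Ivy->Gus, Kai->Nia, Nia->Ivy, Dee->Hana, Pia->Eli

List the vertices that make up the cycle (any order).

Gus, Ivy, Hana

DFS with gray/black marking from Ivy:
Ivy gray
  Gus gray
    Hana gray
      Hana→Ivy: Ivy is gray → back edge
Back edge closes the cycle Ivy → Gus → Hana → Ivy; its vertices are {Gus, Ivy, Hana}.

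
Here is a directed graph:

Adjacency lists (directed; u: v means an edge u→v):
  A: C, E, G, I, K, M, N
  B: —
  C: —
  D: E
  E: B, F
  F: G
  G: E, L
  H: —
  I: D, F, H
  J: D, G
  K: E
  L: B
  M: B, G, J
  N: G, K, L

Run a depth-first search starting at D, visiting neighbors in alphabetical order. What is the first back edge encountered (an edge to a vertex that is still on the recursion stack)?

DFS from D (visiting neighbors in alphabetical order); mark gray on enter, black on exit:
D gray
  E gray
    B gray
    B black
    F gray
      G gray
        G→E: E is gray → back edge
First back edge: G → E.

G→E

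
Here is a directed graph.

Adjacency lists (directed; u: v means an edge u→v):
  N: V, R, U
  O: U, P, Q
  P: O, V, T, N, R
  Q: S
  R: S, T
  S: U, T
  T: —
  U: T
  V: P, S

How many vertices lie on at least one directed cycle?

4

A vertex is on a directed cycle iff it belongs to a strongly connected component of size ≥ 2 (or has a self-loop).
The vertices on cycles are {N, O, P, V} — 4 in total.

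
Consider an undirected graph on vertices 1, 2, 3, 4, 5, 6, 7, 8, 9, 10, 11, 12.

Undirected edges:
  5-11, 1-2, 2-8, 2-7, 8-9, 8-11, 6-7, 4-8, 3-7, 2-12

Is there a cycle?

No

DFS, tracking each vertex's parent; an edge to a visited non-parent vertex closes a cycle.
Start from 6:
visit 6 (parent –)
  visit 7 (parent 6)
    visit 3 (parent 7)
      3–7: parent, skip
    7–6: parent, skip
    visit 2 (parent 7)
      2–7: parent, skip
      visit 1 (parent 2)
        1–2: parent, skip
      visit 8 (parent 2)
        visit 11 (parent 8)
          11–8: parent, skip
          visit 5 (parent 11)
            5–11: parent, skip
        8–2: parent, skip
        visit 4 (parent 8)
          4–8: parent, skip
        visit 9 (parent 8)
          9–8: parent, skip
      visit 12 (parent 2)
        12–2: parent, skip
visit 10 (parent –)
No non-parent visited neighbor found — the graph is a forest.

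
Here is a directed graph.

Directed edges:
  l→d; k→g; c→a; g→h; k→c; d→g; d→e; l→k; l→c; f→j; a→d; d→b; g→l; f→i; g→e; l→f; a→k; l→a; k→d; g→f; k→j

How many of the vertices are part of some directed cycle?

A vertex is on a directed cycle iff it belongs to a strongly connected component of size ≥ 2 (or has a self-loop).
The vertices on cycles are {a, c, d, g, k, l} — 6 in total.

6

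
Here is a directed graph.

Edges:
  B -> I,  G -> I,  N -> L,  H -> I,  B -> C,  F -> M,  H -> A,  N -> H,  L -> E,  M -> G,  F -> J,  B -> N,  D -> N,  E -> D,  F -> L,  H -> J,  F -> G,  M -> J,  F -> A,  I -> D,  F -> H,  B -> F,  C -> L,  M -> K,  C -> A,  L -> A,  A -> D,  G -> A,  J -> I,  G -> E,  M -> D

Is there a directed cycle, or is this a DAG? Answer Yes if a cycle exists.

Yes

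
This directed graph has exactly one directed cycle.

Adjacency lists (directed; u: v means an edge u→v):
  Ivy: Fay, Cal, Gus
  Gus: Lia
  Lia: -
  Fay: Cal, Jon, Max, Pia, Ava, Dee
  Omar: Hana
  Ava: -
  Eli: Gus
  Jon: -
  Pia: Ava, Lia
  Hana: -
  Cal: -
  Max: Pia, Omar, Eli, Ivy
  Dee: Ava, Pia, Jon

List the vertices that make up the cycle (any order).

Fay, Ivy, Max

DFS with gray/black marking from Max:
Max gray
  Pia gray
    Ava gray
    Ava black
    Lia gray
    Lia black
  Pia black
  Omar gray
    Hana gray
    Hana black
  Omar black
  Eli gray
    Gus gray
      Gus→Lia: Lia black — skip
    Gus black
  Eli black
  Ivy gray
    Fay gray
      Cal gray
      Cal black
      Jon gray
      Jon black
      Fay→Max: Max is gray → back edge
Back edge closes the cycle Max → Ivy → Fay → Max; its vertices are {Fay, Ivy, Max}.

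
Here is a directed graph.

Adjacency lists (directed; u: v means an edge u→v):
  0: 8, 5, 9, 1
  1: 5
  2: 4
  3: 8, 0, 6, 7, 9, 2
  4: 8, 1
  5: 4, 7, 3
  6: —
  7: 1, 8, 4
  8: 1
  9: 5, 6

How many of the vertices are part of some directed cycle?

A vertex is on a directed cycle iff it belongs to a strongly connected component of size ≥ 2 (or has a self-loop).
The vertices on cycles are {0, 1, 2, 3, 4, 5, 7, 8, 9} — 9 in total.

9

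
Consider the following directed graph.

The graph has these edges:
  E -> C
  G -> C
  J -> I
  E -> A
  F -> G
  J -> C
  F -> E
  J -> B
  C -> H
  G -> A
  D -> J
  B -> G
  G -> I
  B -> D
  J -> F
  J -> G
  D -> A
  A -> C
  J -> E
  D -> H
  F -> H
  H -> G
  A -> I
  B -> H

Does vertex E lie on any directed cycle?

E lies on a cycle iff there is a path from E back to itself.
Exploring from E, it never reaches itself; equivalently, its strongly connected component is a singleton.

No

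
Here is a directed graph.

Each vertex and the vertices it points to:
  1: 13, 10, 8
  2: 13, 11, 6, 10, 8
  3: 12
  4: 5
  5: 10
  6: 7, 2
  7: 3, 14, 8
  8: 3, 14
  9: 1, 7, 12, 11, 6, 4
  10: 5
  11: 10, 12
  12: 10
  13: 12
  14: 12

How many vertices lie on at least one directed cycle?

4

A vertex is on a directed cycle iff it belongs to a strongly connected component of size ≥ 2 (or has a self-loop).
The vertices on cycles are {2, 5, 6, 10} — 4 in total.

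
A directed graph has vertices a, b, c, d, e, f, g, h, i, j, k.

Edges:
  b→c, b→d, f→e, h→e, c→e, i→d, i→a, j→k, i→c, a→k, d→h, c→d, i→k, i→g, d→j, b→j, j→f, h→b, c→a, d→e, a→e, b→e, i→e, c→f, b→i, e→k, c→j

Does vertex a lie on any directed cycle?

No

a lies on a cycle iff there is a path from a back to itself.
Exploring from a, it never reaches itself; equivalently, its strongly connected component is a singleton.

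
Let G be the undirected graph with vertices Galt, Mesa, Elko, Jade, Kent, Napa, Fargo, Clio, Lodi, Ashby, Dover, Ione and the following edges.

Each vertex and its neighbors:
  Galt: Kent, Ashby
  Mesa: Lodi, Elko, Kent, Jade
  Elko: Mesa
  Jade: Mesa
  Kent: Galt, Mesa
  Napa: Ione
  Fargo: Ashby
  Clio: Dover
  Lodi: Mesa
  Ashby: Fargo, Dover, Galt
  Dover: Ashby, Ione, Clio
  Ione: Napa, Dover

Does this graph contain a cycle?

No

DFS, tracking each vertex's parent; an edge to a visited non-parent vertex closes a cycle.
Start from Kent:
visit Kent (parent –)
  visit Galt (parent Kent)
    Galt–Kent: parent, skip
    visit Ashby (parent Galt)
      visit Fargo (parent Ashby)
        Fargo–Ashby: parent, skip
      visit Dover (parent Ashby)
        Dover–Ashby: parent, skip
        visit Ione (parent Dover)
          visit Napa (parent Ione)
            Napa–Ione: parent, skip
          Ione–Dover: parent, skip
        visit Clio (parent Dover)
          Clio–Dover: parent, skip
      Ashby–Galt: parent, skip
  visit Mesa (parent Kent)
    visit Lodi (parent Mesa)
      Lodi–Mesa: parent, skip
    visit Elko (parent Mesa)
      Elko–Mesa: parent, skip
    Mesa–Kent: parent, skip
    visit Jade (parent Mesa)
      Jade–Mesa: parent, skip
No non-parent visited neighbor found — the graph is a forest.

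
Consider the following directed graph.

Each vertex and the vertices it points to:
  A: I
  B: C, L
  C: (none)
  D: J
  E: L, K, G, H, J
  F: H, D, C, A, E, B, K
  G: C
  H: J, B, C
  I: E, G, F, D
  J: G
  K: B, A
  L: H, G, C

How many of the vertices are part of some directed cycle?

8

A vertex is on a directed cycle iff it belongs to a strongly connected component of size ≥ 2 (or has a self-loop).
The vertices on cycles are {A, B, E, F, H, I, K, L} — 8 in total.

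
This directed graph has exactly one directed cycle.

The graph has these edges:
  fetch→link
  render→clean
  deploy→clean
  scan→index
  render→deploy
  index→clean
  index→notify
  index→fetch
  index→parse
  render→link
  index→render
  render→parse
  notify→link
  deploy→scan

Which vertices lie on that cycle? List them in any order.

scan, index, deploy, render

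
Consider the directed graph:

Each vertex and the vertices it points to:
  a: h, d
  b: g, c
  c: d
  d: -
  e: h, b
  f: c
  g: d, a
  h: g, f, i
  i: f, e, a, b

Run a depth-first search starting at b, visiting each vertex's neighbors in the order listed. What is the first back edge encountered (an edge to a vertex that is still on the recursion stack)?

h→g

DFS from b (visiting each vertex's neighbors in the order listed); mark gray on enter, black on exit:
b gray
  g gray
    d gray
    d black
    a gray
      h gray
        h→g: g is gray → back edge
First back edge: h → g.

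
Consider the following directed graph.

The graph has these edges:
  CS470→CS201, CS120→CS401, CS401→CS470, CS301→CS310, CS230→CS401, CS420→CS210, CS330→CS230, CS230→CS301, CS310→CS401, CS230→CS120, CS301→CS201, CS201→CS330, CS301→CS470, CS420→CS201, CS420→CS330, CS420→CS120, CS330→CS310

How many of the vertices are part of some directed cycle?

8

A vertex is on a directed cycle iff it belongs to a strongly connected component of size ≥ 2 (or has a self-loop).
The vertices on cycles are {CS120, CS201, CS230, CS301, CS310, CS330, CS401, CS470} — 8 in total.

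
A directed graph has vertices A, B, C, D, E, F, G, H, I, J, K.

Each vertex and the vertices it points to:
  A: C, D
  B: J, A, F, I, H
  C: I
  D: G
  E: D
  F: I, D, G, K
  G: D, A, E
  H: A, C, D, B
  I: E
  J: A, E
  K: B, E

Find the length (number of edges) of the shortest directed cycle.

2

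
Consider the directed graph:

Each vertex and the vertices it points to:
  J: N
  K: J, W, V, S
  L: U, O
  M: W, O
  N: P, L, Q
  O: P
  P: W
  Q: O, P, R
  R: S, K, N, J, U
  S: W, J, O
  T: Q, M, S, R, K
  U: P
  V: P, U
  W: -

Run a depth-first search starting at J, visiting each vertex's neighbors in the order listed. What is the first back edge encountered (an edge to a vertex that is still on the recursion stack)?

DFS from J (visiting each vertex's neighbors in the order listed); mark gray on enter, black on exit:
J gray
  N gray
    P gray
      W gray
      W black
    P black
    L gray
      U gray
        U→P: P black — skip
      U black
      O gray
        O→P: P black — skip
      O black
    L black
    Q gray
      Q→O: O black — skip
      Q→P: P black — skip
      R gray
        S gray
          S→W: W black — skip
          S→J: J is gray → back edge
First back edge: S → J.

S->J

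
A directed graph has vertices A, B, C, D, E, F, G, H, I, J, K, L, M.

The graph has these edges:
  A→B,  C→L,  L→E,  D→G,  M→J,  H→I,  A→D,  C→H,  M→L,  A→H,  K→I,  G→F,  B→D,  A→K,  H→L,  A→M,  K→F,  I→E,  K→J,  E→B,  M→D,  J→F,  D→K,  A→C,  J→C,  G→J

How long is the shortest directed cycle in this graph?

5

For each vertex v, BFS finds the shortest path from v back to v.
The shortest such closed walk is B → D → K → I → E → B, length 5.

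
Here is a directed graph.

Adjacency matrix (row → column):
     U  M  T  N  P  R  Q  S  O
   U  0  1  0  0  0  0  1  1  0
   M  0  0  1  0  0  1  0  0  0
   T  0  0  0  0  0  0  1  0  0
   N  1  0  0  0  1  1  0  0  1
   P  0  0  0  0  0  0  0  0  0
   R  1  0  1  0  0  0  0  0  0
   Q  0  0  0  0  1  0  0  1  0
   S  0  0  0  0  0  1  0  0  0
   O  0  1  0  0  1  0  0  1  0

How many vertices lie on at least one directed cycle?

A vertex is on a directed cycle iff it belongs to a strongly connected component of size ≥ 2 (or has a self-loop).
The vertices on cycles are {M, Q, R, S, T, U} — 6 in total.

6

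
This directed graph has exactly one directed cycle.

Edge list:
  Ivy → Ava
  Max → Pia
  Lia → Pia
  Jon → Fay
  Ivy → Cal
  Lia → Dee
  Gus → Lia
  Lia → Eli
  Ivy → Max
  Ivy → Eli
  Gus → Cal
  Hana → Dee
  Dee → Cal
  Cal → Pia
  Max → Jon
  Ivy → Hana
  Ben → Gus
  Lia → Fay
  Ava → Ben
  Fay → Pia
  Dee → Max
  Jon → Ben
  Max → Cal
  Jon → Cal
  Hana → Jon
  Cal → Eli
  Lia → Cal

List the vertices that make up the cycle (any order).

Ben, Dee, Gus, Jon, Lia, Max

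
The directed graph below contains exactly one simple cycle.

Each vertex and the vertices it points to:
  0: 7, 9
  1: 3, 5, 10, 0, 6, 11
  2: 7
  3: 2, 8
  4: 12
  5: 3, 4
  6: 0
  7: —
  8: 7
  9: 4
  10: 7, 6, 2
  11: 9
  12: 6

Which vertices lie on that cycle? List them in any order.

0, 4, 6, 9, 12

DFS with gray/black marking from 6:
6 gray
  0 gray
    7 gray
    7 black
    9 gray
      4 gray
        12 gray
          12→6: 6 is gray → back edge
Back edge closes the cycle 6 → 0 → 9 → 4 → 12 → 6; its vertices are {0, 4, 6, 9, 12}.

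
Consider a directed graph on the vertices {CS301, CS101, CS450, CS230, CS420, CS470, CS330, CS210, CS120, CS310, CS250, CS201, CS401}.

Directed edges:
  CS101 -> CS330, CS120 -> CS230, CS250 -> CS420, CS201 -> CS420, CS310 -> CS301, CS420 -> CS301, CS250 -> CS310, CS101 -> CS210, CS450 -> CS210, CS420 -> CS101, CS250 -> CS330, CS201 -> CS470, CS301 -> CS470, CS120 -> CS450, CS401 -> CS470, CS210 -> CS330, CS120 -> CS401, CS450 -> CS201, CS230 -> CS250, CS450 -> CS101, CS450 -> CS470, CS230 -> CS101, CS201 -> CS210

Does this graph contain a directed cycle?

DFS with white/gray/black marking, starting from CS250:
CS250 gray
  CS420 gray
    CS101 gray
      CS210 gray
        CS330 gray
        CS330 black
      CS210 black
      CS101→CS330: CS330 black — skip
    CS101 black
    CS301 gray
      CS470 gray
      CS470 black
    CS301 black
  CS420 black
  CS250→CS330: CS330 black — skip
  CS310 gray
    CS310→CS301: CS301 black — skip
  CS310 black
CS250 black
CS450 gray
  CS450→CS210: CS210 black — skip
  CS450→CS470: CS470 black — skip
  CS201 gray
    CS201→CS420: CS420 black — skip
    CS201→CS470: CS470 black — skip
    CS201→CS210: CS210 black — skip
  CS201 black
  CS450→CS101: CS101 black — skip
CS450 black
CS230 gray
  CS230→CS101: CS101 black — skip
  CS230→CS250: CS250 black — skip
CS230 black
CS120 gray
  CS401 gray
    CS401→CS470: CS470 black — skip
  CS401 black
  CS120→CS230: CS230 black — skip
  CS120→CS450: CS450 black — skip
CS120 black
Every edge goes to a white or black vertex — no back edge, so the graph is acyclic.

No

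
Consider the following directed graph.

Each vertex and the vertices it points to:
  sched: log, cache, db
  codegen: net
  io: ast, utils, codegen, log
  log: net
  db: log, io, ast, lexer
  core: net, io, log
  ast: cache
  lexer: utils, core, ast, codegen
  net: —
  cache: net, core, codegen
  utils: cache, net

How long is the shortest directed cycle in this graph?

4

For each vertex v, BFS finds the shortest path from v back to v.
The shortest such closed walk is cache → core → io → ast → cache, length 4.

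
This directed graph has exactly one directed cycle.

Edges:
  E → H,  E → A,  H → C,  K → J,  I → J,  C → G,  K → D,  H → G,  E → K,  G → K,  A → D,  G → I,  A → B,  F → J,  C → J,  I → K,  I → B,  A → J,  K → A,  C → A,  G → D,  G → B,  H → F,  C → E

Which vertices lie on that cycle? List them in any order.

DFS with gray/black marking from H:
H gray
  F gray
    J gray
    J black
  F black
  C gray
    E gray
      E→H: H is gray → back edge
Back edge closes the cycle H → C → E → H; its vertices are {C, E, H}.

C, E, H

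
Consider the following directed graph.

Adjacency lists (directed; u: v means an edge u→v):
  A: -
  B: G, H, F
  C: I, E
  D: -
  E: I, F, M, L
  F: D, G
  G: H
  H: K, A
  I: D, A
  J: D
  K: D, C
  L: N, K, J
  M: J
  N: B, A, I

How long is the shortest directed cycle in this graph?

For each vertex v, BFS finds the shortest path from v back to v.
The shortest such closed walk is E → L → K → C → E, length 4.

4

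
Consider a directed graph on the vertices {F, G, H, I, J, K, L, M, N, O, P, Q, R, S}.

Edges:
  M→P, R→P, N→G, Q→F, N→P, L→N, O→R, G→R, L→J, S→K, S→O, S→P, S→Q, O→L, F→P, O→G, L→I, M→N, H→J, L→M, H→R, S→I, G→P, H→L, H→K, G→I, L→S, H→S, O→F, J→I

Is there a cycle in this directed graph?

DFS with white/gray/black marking, starting from L:
L gray
  N gray
    G gray
      P gray
      P black
      I gray
      I black
      R gray
        R→P: P black — skip
      R black
    G black
    N→P: P black — skip
  N black
  S gray
    Q gray
      F gray
        F→P: P black — skip
      F black
    Q black
    S→I: I black — skip
    S→P: P black — skip
    K gray
    K black
    O gray
      O→G: G black — skip
      O→L: L is gray → back edge
Back edge found, so a cycle exists: L → S → O → L.

Yes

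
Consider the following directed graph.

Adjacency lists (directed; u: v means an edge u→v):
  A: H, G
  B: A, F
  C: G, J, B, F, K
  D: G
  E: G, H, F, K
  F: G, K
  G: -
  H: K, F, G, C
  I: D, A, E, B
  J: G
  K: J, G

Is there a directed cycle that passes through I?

No

I lies on a cycle iff there is a path from I back to itself.
Exploring from I, it never reaches itself; equivalently, its strongly connected component is a singleton.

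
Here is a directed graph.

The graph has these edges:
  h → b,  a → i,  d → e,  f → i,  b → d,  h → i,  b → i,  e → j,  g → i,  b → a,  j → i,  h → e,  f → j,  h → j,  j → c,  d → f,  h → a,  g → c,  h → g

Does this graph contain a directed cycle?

No

DFS with white/gray/black marking, starting from j:
j gray
  c gray
  c black
  i gray
  i black
j black
a gray
  a→i: i black — skip
a black
b gray
  d gray
    e gray
      e→j: j black — skip
    e black
    f gray
      f→j: j black — skip
      f→i: i black — skip
    f black
  d black
  b→a: a black — skip
  b→i: i black — skip
b black
g gray
  g→c: c black — skip
  g→i: i black — skip
g black
h gray
  h→a: a black — skip
  h→b: b black — skip
  h→e: e black — skip
  h→i: i black — skip
  h→g: g black — skip
  h→j: j black — skip
h black
Every edge goes to a white or black vertex — no back edge, so the graph is acyclic.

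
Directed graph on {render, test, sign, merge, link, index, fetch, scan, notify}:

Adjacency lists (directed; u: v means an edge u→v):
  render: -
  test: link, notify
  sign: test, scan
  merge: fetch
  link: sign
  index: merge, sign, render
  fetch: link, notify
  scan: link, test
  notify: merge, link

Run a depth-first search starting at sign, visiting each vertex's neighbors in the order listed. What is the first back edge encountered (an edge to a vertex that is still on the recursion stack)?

link->sign

DFS from sign (visiting each vertex's neighbors in the order listed); mark gray on enter, black on exit:
sign gray
  test gray
    link gray
      link→sign: sign is gray → back edge
First back edge: link → sign.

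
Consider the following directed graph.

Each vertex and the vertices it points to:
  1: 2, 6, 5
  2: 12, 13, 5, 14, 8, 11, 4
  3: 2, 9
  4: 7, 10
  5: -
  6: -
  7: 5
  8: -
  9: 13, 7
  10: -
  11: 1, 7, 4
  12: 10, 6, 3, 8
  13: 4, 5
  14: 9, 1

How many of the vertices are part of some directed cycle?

6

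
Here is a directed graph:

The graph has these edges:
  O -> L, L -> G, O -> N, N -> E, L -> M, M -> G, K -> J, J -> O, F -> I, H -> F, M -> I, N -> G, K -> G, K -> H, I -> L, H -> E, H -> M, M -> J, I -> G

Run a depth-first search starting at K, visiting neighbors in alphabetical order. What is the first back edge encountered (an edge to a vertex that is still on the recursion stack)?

M->I

DFS from K (visiting neighbors in alphabetical order); mark gray on enter, black on exit:
K gray
  G gray
  G black
  H gray
    E gray
    E black
    F gray
      I gray
        I→G: G black — skip
        L gray
          L→G: G black — skip
          M gray
            M→G: G black — skip
            M→I: I is gray → back edge
First back edge: M → I.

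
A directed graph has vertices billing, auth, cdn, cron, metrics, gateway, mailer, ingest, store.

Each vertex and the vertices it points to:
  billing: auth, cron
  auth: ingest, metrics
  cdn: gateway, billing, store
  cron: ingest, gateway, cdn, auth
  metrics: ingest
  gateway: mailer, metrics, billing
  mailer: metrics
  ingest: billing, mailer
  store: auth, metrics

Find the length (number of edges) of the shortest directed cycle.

3

For each vertex v, BFS finds the shortest path from v back to v.
The shortest such closed walk is cdn → billing → cron → cdn, length 3.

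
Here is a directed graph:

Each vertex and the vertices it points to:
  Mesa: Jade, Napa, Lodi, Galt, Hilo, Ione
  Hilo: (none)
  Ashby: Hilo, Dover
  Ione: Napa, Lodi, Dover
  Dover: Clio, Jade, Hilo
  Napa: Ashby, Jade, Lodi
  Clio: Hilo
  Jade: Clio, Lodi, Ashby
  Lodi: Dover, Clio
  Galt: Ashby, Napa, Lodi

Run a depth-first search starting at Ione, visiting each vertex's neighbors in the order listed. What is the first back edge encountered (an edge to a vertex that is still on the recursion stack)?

DFS from Ione (visiting each vertex's neighbors in the order listed); mark gray on enter, black on exit:
Ione gray
  Napa gray
    Ashby gray
      Hilo gray
      Hilo black
      Dover gray
        Clio gray
          Clio→Hilo: Hilo black — skip
        Clio black
        Jade gray
          Jade→Clio: Clio black — skip
          Lodi gray
            Lodi→Dover: Dover is gray → back edge
First back edge: Lodi → Dover.

Lodi->Dover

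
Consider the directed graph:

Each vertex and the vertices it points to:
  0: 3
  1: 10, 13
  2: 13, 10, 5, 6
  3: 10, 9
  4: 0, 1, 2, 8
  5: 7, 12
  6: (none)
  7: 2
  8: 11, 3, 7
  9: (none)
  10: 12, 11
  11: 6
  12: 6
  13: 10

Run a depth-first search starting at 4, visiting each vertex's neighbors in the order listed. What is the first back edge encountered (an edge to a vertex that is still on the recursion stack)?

DFS from 4 (visiting each vertex's neighbors in the order listed); mark gray on enter, black on exit:
4 gray
  0 gray
    3 gray
      10 gray
        12 gray
          6 gray
          6 black
        12 black
        11 gray
          11→6: 6 black — skip
        11 black
      10 black
      9 gray
      9 black
    3 black
  0 black
  1 gray
    1→10: 10 black — skip
    13 gray
      13→10: 10 black — skip
    13 black
  1 black
  2 gray
    2→13: 13 black — skip
    2→10: 10 black — skip
    5 gray
      7 gray
        7→2: 2 is gray → back edge
First back edge: 7 → 2.

7->2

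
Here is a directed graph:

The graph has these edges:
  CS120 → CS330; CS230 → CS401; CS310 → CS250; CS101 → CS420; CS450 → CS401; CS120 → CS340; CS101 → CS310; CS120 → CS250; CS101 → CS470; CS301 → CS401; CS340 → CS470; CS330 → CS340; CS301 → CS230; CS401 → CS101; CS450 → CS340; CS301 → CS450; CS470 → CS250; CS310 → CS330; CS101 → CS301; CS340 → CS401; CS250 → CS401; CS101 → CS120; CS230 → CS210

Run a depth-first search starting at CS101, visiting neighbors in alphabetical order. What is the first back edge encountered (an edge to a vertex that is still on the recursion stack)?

DFS from CS101 (visiting neighbors in alphabetical order); mark gray on enter, black on exit:
CS101 gray
  CS120 gray
    CS250 gray
      CS401 gray
        CS401→CS101: CS101 is gray → back edge
First back edge: CS401 → CS101.

CS401->CS101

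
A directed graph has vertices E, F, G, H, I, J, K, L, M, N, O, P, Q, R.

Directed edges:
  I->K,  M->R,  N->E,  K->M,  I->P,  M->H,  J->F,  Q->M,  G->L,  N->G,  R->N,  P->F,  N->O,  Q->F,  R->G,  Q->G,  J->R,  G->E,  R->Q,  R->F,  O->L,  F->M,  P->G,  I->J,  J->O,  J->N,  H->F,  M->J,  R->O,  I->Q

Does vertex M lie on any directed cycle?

M is on a cycle iff M can reach itself via ≥1 edge.
M → J → F → M — yes.

Yes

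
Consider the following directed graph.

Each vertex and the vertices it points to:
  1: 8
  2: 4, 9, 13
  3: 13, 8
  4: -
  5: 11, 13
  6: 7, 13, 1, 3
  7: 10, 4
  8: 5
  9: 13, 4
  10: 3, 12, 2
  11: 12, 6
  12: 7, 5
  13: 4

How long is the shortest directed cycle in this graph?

3

For each vertex v, BFS finds the shortest path from v back to v.
The shortest such closed walk is 7 → 10 → 12 → 7, length 3.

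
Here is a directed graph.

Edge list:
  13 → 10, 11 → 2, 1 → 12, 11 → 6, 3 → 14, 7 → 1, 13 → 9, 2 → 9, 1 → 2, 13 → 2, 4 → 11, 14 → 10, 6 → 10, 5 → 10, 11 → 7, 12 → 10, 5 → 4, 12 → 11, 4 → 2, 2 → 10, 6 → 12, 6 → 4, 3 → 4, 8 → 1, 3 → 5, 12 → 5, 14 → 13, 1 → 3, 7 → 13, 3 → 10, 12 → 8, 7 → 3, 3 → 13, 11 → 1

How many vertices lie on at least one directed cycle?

A vertex is on a directed cycle iff it belongs to a strongly connected component of size ≥ 2 (or has a self-loop).
The vertices on cycles are {1, 3, 4, 5, 6, 7, 8, 11, 12} — 9 in total.

9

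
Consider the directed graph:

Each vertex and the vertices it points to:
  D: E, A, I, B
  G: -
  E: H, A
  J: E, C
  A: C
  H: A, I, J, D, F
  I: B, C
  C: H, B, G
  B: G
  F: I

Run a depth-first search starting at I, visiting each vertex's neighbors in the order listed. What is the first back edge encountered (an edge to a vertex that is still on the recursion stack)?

A->C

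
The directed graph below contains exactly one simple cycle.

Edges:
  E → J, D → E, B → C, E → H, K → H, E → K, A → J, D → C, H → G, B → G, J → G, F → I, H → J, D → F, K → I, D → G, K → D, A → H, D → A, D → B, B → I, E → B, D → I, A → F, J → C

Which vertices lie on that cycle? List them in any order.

D, E, K

DFS with gray/black marking from D:
D gray
  I gray
  I black
  B gray
    G gray
    G black
    C gray
    C black
    B→I: I black — skip
  B black
  E gray
    H gray
      H→G: G black — skip
      J gray
        J→C: C black — skip
        J→G: G black — skip
      J black
    H black
    K gray
      K→H: H black — skip
      K→I: I black — skip
      K→D: D is gray → back edge
Back edge closes the cycle D → E → K → D; its vertices are {D, E, K}.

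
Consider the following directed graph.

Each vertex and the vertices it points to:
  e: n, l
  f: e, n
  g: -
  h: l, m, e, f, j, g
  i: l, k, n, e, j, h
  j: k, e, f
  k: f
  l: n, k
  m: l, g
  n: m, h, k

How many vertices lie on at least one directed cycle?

A vertex is on a directed cycle iff it belongs to a strongly connected component of size ≥ 2 (or has a self-loop).
The vertices on cycles are {e, f, h, j, k, l, m, n} — 8 in total.

8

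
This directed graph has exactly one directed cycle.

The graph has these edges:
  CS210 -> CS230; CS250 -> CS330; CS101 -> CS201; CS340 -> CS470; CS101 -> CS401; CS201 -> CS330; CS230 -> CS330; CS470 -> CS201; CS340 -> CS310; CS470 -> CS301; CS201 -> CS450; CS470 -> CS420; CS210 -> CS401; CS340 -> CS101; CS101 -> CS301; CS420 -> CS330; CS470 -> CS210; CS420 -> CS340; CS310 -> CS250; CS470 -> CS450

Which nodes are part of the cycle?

CS340, CS420, CS470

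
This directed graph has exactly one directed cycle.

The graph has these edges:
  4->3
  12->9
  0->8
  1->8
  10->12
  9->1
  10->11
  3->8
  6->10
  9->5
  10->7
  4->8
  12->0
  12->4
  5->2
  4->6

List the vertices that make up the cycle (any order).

DFS with gray/black marking from 12:
12 gray
  0 gray
    8 gray
    8 black
  0 black
  9 gray
    5 gray
      2 gray
      2 black
    5 black
    1 gray
      1→8: 8 black — skip
    1 black
  9 black
  4 gray
    6 gray
      10 gray
        10→12: 12 is gray → back edge
Back edge closes the cycle 12 → 4 → 6 → 10 → 12; its vertices are {4, 6, 10, 12}.

4, 6, 10, 12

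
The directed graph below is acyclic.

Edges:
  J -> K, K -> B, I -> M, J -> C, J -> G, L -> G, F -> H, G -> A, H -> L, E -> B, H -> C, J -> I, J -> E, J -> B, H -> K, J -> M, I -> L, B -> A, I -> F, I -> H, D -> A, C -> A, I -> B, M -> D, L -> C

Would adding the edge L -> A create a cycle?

No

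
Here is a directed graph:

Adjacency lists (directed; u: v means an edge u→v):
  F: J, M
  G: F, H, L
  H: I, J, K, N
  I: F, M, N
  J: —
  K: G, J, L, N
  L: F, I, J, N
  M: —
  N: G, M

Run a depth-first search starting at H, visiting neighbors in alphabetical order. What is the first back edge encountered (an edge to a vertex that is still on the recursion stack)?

G->H

DFS from H (visiting neighbors in alphabetical order); mark gray on enter, black on exit:
H gray
  I gray
    F gray
      J gray
      J black
      M gray
      M black
    F black
    I→M: M black — skip
    N gray
      G gray
        G→F: F black — skip
        G→H: H is gray → back edge
First back edge: G → H.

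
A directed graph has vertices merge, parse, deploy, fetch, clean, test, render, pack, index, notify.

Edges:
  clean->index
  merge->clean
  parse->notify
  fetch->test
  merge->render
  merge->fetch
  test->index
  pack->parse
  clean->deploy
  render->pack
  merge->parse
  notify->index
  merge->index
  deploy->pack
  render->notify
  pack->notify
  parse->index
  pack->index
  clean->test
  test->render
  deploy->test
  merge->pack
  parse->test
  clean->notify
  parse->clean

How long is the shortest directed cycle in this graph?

4

For each vertex v, BFS finds the shortest path from v back to v.
The shortest such closed walk is clean → deploy → pack → parse → clean, length 4.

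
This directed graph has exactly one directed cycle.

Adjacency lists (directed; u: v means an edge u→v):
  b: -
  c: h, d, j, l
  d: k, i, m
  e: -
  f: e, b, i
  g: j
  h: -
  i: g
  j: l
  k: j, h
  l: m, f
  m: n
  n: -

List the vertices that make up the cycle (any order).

f, g, i, j, l

DFS with gray/black marking from l:
l gray
  m gray
    n gray
    n black
  m black
  f gray
    e gray
    e black
    b gray
    b black
    i gray
      g gray
        j gray
          j→l: l is gray → back edge
Back edge closes the cycle l → f → i → g → j → l; its vertices are {f, g, i, j, l}.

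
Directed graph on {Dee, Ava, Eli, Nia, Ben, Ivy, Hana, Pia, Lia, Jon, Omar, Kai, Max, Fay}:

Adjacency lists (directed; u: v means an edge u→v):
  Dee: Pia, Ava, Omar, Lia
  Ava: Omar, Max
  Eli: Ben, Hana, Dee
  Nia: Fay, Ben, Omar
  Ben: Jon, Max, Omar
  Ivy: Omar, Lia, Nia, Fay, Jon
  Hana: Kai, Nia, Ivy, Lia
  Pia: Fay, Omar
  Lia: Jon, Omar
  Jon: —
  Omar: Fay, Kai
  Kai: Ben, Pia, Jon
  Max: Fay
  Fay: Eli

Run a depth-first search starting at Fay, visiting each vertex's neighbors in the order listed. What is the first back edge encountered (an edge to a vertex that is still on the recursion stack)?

Max→Fay

DFS from Fay (visiting each vertex's neighbors in the order listed); mark gray on enter, black on exit:
Fay gray
  Eli gray
    Ben gray
      Jon gray
      Jon black
      Max gray
        Max→Fay: Fay is gray → back edge
First back edge: Max → Fay.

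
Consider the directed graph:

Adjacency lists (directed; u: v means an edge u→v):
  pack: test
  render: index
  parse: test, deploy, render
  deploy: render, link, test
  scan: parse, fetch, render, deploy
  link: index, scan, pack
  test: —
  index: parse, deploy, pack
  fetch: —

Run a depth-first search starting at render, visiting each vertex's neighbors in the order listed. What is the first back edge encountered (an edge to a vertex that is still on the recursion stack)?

deploy->render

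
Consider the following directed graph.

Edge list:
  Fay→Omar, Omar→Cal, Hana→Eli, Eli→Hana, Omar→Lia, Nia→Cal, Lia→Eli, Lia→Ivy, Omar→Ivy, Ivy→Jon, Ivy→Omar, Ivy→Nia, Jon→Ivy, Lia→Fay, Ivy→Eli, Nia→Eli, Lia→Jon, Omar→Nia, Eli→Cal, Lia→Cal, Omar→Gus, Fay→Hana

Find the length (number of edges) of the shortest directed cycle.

For each vertex v, BFS finds the shortest path from v back to v.
The shortest such closed walk is Omar → Ivy → Omar, length 2.

2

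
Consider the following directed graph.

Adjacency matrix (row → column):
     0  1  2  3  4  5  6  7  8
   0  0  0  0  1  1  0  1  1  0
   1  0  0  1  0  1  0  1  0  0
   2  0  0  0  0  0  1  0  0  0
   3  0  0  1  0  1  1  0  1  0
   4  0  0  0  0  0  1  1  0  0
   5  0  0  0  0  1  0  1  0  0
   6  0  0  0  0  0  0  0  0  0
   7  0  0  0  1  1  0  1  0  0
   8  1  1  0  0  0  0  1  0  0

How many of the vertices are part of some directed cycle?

A vertex is on a directed cycle iff it belongs to a strongly connected component of size ≥ 2 (or has a self-loop).
The vertices on cycles are {3, 4, 5, 7} — 4 in total.

4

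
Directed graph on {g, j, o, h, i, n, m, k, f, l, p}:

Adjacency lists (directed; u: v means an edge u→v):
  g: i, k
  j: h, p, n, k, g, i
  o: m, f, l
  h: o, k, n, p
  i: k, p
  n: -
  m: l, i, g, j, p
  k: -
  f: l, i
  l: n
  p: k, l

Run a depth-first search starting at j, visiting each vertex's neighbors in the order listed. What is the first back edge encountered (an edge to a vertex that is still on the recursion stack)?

m→j

DFS from j (visiting each vertex's neighbors in the order listed); mark gray on enter, black on exit:
j gray
  h gray
    o gray
      m gray
        l gray
          n gray
          n black
        l black
        i gray
          k gray
          k black
          p gray
            p→k: k black — skip
            p→l: l black — skip
          p black
        i black
        g gray
          g→i: i black — skip
          g→k: k black — skip
        g black
        m→j: j is gray → back edge
First back edge: m → j.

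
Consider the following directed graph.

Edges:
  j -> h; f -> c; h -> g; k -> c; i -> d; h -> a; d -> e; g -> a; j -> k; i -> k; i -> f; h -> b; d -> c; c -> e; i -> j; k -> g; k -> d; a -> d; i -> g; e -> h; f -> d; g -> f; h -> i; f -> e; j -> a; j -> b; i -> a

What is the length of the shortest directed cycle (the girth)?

3

For each vertex v, BFS finds the shortest path from v back to v.
The shortest such closed walk is h → i → j → h, length 3.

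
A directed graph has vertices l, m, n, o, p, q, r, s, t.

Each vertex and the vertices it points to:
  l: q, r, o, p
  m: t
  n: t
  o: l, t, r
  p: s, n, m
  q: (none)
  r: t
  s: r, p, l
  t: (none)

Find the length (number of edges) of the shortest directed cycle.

2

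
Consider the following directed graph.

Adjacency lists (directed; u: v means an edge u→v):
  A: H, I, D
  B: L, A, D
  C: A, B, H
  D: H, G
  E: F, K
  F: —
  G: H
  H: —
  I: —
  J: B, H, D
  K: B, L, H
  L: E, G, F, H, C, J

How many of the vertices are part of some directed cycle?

6

A vertex is on a directed cycle iff it belongs to a strongly connected component of size ≥ 2 (or has a self-loop).
The vertices on cycles are {B, C, E, J, K, L} — 6 in total.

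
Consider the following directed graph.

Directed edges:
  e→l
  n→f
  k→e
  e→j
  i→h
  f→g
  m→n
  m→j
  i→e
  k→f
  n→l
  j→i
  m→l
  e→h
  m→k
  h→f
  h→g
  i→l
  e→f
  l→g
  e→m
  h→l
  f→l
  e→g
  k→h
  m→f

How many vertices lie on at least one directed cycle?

A vertex is on a directed cycle iff it belongs to a strongly connected component of size ≥ 2 (or has a self-loop).
The vertices on cycles are {e, i, j, k, m} — 5 in total.

5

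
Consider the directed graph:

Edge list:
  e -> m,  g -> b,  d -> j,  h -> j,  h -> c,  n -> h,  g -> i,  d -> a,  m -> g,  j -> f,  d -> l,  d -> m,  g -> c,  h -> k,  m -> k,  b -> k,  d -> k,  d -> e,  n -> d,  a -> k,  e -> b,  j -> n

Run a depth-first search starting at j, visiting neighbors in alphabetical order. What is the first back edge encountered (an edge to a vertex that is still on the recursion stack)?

d→j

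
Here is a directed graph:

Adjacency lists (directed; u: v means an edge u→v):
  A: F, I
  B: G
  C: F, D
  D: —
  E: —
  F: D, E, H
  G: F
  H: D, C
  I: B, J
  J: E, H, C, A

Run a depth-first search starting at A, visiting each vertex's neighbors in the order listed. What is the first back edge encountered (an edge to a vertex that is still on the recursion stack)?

DFS from A (visiting each vertex's neighbors in the order listed); mark gray on enter, black on exit:
A gray
  F gray
    D gray
    D black
    E gray
    E black
    H gray
      H→D: D black — skip
      C gray
        C→F: F is gray → back edge
First back edge: C → F.

C->F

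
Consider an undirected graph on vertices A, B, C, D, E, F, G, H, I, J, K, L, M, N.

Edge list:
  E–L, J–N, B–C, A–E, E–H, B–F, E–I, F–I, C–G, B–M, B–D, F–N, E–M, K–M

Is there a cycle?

Yes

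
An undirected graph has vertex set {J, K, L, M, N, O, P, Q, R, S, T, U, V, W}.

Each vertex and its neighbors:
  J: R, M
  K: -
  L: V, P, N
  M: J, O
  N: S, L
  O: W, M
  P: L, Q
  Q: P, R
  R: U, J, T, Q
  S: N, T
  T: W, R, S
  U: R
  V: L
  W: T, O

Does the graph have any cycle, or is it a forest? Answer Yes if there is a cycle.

DFS, tracking each vertex's parent; an edge to a visited non-parent vertex closes a cycle.
Start from S:
visit S (parent –)
  visit N (parent S)
    N–S: parent, skip
    visit L (parent N)
      visit V (parent L)
        V–L: parent, skip
      visit P (parent L)
        P–L: parent, skip
        visit Q (parent P)
          Q–P: parent, skip
          visit R (parent Q)
            visit U (parent R)
              U–R: parent, skip
            visit J (parent R)
              J–R: parent, skip
              visit M (parent J)
                M–J: parent, skip
                visit O (parent M)
                  visit W (parent O)
                    visit T (parent W)
                      T–W: parent, skip
                      T–R: R visited and ≠ parent → cycle
Cycle: R – J – M – O – W – T – R.

Yes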